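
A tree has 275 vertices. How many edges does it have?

A tree on n vertices always has exactly n - 1 edges.
For n = 275: edges = 275 - 1 = 274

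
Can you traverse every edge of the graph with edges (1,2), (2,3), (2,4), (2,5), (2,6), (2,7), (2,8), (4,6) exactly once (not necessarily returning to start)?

Step 1: Find the degree of each vertex:
  deg(1) = 1
  deg(2) = 7
  deg(3) = 1
  deg(4) = 2
  deg(5) = 1
  deg(6) = 2
  deg(7) = 1
  deg(8) = 1

Step 2: Count vertices with odd degree:
  Odd-degree vertices: 1, 2, 3, 5, 7, 8 (6 total)

Step 3: Apply Euler's theorem:
  - Eulerian circuit exists iff graph is connected and all vertices have even degree
  - Eulerian path exists iff graph is connected and has 0 or 2 odd-degree vertices

Graph has 6 odd-degree vertices (need 0 or 2).
Neither Eulerian path nor Eulerian circuit exists.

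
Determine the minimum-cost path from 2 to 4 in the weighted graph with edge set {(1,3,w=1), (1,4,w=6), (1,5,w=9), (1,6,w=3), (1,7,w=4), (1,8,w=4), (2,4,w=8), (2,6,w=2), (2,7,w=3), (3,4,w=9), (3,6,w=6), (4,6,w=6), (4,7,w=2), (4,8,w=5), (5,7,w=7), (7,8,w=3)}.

Step 1: Build adjacency list with weights:
  1: 3(w=1), 4(w=6), 5(w=9), 6(w=3), 7(w=4), 8(w=4)
  2: 4(w=8), 6(w=2), 7(w=3)
  3: 1(w=1), 4(w=9), 6(w=6)
  4: 1(w=6), 2(w=8), 3(w=9), 6(w=6), 7(w=2), 8(w=5)
  5: 1(w=9), 7(w=7)
  6: 1(w=3), 2(w=2), 3(w=6), 4(w=6)
  7: 1(w=4), 2(w=3), 4(w=2), 5(w=7), 8(w=3)
  8: 1(w=4), 4(w=5), 7(w=3)

Step 2: Apply Dijkstra's algorithm from vertex 2:
  Visit vertex 2 (distance=0)
    Update dist[4] = 8
    Update dist[6] = 2
    Update dist[7] = 3
  Visit vertex 6 (distance=2)
    Update dist[1] = 5
    Update dist[3] = 8
  Visit vertex 7 (distance=3)
    Update dist[4] = 5
    Update dist[5] = 10
    Update dist[8] = 6
  Visit vertex 1 (distance=5)
    Update dist[3] = 6
  Visit vertex 4 (distance=5)

Step 3: Shortest path: 2 -> 7 -> 4
Total weight: 3 + 2 = 5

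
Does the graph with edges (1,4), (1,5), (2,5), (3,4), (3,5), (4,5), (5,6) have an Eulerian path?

Step 1: Find the degree of each vertex:
  deg(1) = 2
  deg(2) = 1
  deg(3) = 2
  deg(4) = 3
  deg(5) = 5
  deg(6) = 1

Step 2: Count vertices with odd degree:
  Odd-degree vertices: 2, 4, 5, 6 (4 total)

Step 3: Apply Euler's theorem:
  - Eulerian circuit exists iff graph is connected and all vertices have even degree
  - Eulerian path exists iff graph is connected and has 0 or 2 odd-degree vertices

Graph has 4 odd-degree vertices (need 0 or 2).
Neither Eulerian path nor Eulerian circuit exists.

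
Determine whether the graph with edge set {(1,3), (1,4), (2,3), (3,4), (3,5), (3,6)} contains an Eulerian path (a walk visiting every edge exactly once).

Step 1: Find the degree of each vertex:
  deg(1) = 2
  deg(2) = 1
  deg(3) = 5
  deg(4) = 2
  deg(5) = 1
  deg(6) = 1

Step 2: Count vertices with odd degree:
  Odd-degree vertices: 2, 3, 5, 6 (4 total)

Step 3: Apply Euler's theorem:
  - Eulerian circuit exists iff graph is connected and all vertices have even degree
  - Eulerian path exists iff graph is connected and has 0 or 2 odd-degree vertices

Graph has 4 odd-degree vertices (need 0 or 2).
Neither Eulerian path nor Eulerian circuit exists.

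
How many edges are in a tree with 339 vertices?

A tree on n vertices always has exactly n - 1 edges.
For n = 339: edges = 339 - 1 = 338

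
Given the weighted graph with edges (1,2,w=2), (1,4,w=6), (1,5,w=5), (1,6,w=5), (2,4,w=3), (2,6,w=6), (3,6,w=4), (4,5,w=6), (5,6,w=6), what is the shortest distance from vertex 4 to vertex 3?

Step 1: Build adjacency list with weights:
  1: 2(w=2), 4(w=6), 5(w=5), 6(w=5)
  2: 1(w=2), 4(w=3), 6(w=6)
  3: 6(w=4)
  4: 1(w=6), 2(w=3), 5(w=6)
  5: 1(w=5), 4(w=6), 6(w=6)
  6: 1(w=5), 2(w=6), 3(w=4), 5(w=6)

Step 2: Apply Dijkstra's algorithm from vertex 4:
  Visit vertex 4 (distance=0)
    Update dist[1] = 6
    Update dist[2] = 3
    Update dist[5] = 6
  Visit vertex 2 (distance=3)
    Update dist[1] = 5
    Update dist[6] = 9
  Visit vertex 1 (distance=5)
  Visit vertex 5 (distance=6)
  Visit vertex 6 (distance=9)
    Update dist[3] = 13
  Visit vertex 3 (distance=13)

Step 3: Shortest path: 4 -> 2 -> 6 -> 3
Total weight: 3 + 6 + 4 = 13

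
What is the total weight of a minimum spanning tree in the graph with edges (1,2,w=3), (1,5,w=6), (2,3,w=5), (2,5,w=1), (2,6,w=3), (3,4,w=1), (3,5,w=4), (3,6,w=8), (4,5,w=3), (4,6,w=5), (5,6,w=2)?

Apply Kruskal's algorithm (sort edges by weight, add if no cycle):

Sorted edges by weight:
  (2,5) w=1
  (3,4) w=1
  (5,6) w=2
  (1,2) w=3
  (2,6) w=3
  (4,5) w=3
  (3,5) w=4
  (2,3) w=5
  (4,6) w=5
  (1,5) w=6
  (3,6) w=8

Add edge (2,5) w=1 -- no cycle. Running total: 1
Add edge (3,4) w=1 -- no cycle. Running total: 2
Add edge (5,6) w=2 -- no cycle. Running total: 4
Add edge (1,2) w=3 -- no cycle. Running total: 7
Skip edge (2,6) w=3 -- would create cycle
Add edge (4,5) w=3 -- no cycle. Running total: 10

MST edges: (2,5,w=1), (3,4,w=1), (5,6,w=2), (1,2,w=3), (4,5,w=3)
Total MST weight: 1 + 1 + 2 + 3 + 3 = 10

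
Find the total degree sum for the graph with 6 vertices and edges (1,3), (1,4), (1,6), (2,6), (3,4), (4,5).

Step 1: Count edges incident to each vertex:
  deg(1) = 3 (neighbors: 3, 4, 6)
  deg(2) = 1 (neighbors: 6)
  deg(3) = 2 (neighbors: 1, 4)
  deg(4) = 3 (neighbors: 1, 3, 5)
  deg(5) = 1 (neighbors: 4)
  deg(6) = 2 (neighbors: 1, 2)

Step 2: Sum all degrees:
  3 + 1 + 2 + 3 + 1 + 2 = 12

Verification: sum of degrees = 2 * |E| = 2 * 6 = 12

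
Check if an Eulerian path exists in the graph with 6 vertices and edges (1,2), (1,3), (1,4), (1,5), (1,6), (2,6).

Step 1: Find the degree of each vertex:
  deg(1) = 5
  deg(2) = 2
  deg(3) = 1
  deg(4) = 1
  deg(5) = 1
  deg(6) = 2

Step 2: Count vertices with odd degree:
  Odd-degree vertices: 1, 3, 4, 5 (4 total)

Step 3: Apply Euler's theorem:
  - Eulerian circuit exists iff graph is connected and all vertices have even degree
  - Eulerian path exists iff graph is connected and has 0 or 2 odd-degree vertices

Graph has 4 odd-degree vertices (need 0 or 2).
Neither Eulerian path nor Eulerian circuit exists.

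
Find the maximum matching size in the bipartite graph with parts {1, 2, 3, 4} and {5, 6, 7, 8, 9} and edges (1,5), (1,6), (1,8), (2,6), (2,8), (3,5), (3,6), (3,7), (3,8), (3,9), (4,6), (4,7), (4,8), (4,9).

Step 1: List the neighbors of each left vertex:
  1: 5, 6, 8
  2: 6, 8
  3: 5, 6, 7, 8, 9
  4: 6, 7, 8, 9

Step 2: Greedily match left vertices, then look for augmenting paths:
  Match 1 -- 5
  Match 2 -- 6
  Match 3 -- 7
  Match 4 -- 8
  No augmenting path remains.

Step 3: Verify this is maximum:
  Matching size 4 = min(|L|, |R|) = min(4, 5), which is an upper bound, so this matching is maximum.

Maximum matching: {(1,5), (2,6), (3,7), (4,8)}
Size: 4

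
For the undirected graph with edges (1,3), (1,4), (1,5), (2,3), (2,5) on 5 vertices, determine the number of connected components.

Step 1: Build adjacency list from edges:
  1: 3, 4, 5
  2: 3, 5
  3: 1, 2
  4: 1
  5: 1, 2

Step 2: Run BFS/DFS from vertex 1:
  Visited: {1, 3, 4, 5, 2}
  Reached 5 of 5 vertices

Step 3: All 5 vertices reached from vertex 1, so the graph is connected.
Number of connected components: 1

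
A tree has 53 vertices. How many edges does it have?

A tree on n vertices always has exactly n - 1 edges.
For n = 53: edges = 53 - 1 = 52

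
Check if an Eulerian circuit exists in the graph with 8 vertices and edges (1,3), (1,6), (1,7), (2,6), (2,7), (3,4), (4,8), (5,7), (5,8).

Step 1: Find the degree of each vertex:
  deg(1) = 3
  deg(2) = 2
  deg(3) = 2
  deg(4) = 2
  deg(5) = 2
  deg(6) = 2
  deg(7) = 3
  deg(8) = 2

Step 2: Count vertices with odd degree:
  Odd-degree vertices: 1, 7 (2 total)

Step 3: Apply Euler's theorem:
  - Eulerian circuit exists iff graph is connected and all vertices have even degree
  - Eulerian path exists iff graph is connected and has 0 or 2 odd-degree vertices

Graph is connected with exactly 2 odd-degree vertices (1, 7).
Eulerian path exists (starting and ending at the odd-degree vertices), but no Eulerian circuit.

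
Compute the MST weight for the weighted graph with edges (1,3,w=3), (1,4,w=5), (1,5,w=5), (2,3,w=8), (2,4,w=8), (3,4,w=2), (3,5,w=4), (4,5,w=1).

Apply Kruskal's algorithm (sort edges by weight, add if no cycle):

Sorted edges by weight:
  (4,5) w=1
  (3,4) w=2
  (1,3) w=3
  (3,5) w=4
  (1,4) w=5
  (1,5) w=5
  (2,4) w=8
  (2,3) w=8

Add edge (4,5) w=1 -- no cycle. Running total: 1
Add edge (3,4) w=2 -- no cycle. Running total: 3
Add edge (1,3) w=3 -- no cycle. Running total: 6
Skip edge (3,5) w=4 -- would create cycle
Skip edge (1,4) w=5 -- would create cycle
Skip edge (1,5) w=5 -- would create cycle
Add edge (2,4) w=8 -- no cycle. Running total: 14

MST edges: (4,5,w=1), (3,4,w=2), (1,3,w=3), (2,4,w=8)
Total MST weight: 1 + 2 + 3 + 8 = 14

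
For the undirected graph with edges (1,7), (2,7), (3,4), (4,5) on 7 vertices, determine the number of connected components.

Step 1: Build adjacency list from edges:
  1: 7
  2: 7
  3: 4
  4: 3, 5
  5: 4
  6: (none)
  7: 1, 2

Step 2: Run BFS/DFS from vertex 1:
  Visited: {1, 7, 2}
  Reached 3 of 7 vertices

Step 3: Only 3 of 7 vertices reached. Graph is disconnected.
Connected components: {1, 2, 7}, {3, 4, 5}, {6}
Number of connected components: 3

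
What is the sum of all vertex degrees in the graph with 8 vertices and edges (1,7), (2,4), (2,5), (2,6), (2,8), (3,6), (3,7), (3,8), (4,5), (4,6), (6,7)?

Step 1: Count edges incident to each vertex:
  deg(1) = 1 (neighbors: 7)
  deg(2) = 4 (neighbors: 4, 5, 6, 8)
  deg(3) = 3 (neighbors: 6, 7, 8)
  deg(4) = 3 (neighbors: 2, 5, 6)
  deg(5) = 2 (neighbors: 2, 4)
  deg(6) = 4 (neighbors: 2, 3, 4, 7)
  deg(7) = 3 (neighbors: 1, 3, 6)
  deg(8) = 2 (neighbors: 2, 3)

Step 2: Sum all degrees:
  1 + 4 + 3 + 3 + 2 + 4 + 3 + 2 = 22

Verification: sum of degrees = 2 * |E| = 2 * 11 = 22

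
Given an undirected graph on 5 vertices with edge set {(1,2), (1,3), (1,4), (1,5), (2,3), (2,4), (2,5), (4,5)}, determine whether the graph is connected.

Step 1: Build adjacency list from edges:
  1: 2, 3, 4, 5
  2: 1, 3, 4, 5
  3: 1, 2
  4: 1, 2, 5
  5: 1, 2, 4

Step 2: Run BFS/DFS from vertex 1:
  Visited: {1, 2, 3, 4, 5}
  Reached 5 of 5 vertices

Step 3: All 5 vertices reached from vertex 1, so the graph is connected.
Answer: Yes, the graph is connected.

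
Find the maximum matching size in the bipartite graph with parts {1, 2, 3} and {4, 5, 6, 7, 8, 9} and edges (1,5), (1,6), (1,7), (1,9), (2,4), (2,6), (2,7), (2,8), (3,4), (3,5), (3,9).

Step 1: List the neighbors of each left vertex:
  1: 5, 6, 7, 9
  2: 4, 6, 7, 8
  3: 4, 5, 9

Step 2: Greedily match left vertices, then look for augmenting paths:
  Match 1 -- 5
  Match 2 -- 4
  Match 3 -- 9
  No augmenting path remains.

Step 3: Verify this is maximum:
  Matching size 3 = min(|L|, |R|) = min(3, 6), which is an upper bound, so this matching is maximum.

Maximum matching: {(1,5), (2,4), (3,9)}
Size: 3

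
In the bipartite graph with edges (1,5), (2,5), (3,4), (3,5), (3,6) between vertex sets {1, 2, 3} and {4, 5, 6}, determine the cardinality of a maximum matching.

Step 1: List the neighbors of each left vertex:
  1: 5
  2: 5
  3: 4, 5, 6

Step 2: Greedily match left vertices, then look for augmenting paths:
  Match 1 -- 5
  Match 3 -- 4
  No augmenting path remains.

Step 3: Verify this is maximum:
  Matching has size 2. The vertex set {3, 5} covers every edge and has size 2; any matching has at most one edge per cover vertex, so 2 is maximum (König's theorem).

Maximum matching: {(1,5), (3,4)}
Size: 2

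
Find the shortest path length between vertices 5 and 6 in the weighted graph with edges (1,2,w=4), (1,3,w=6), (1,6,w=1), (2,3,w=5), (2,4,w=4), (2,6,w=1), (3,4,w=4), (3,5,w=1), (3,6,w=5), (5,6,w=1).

Step 1: Build adjacency list with weights:
  1: 2(w=4), 3(w=6), 6(w=1)
  2: 1(w=4), 3(w=5), 4(w=4), 6(w=1)
  3: 1(w=6), 2(w=5), 4(w=4), 5(w=1), 6(w=5)
  4: 2(w=4), 3(w=4)
  5: 3(w=1), 6(w=1)
  6: 1(w=1), 2(w=1), 3(w=5), 5(w=1)

Step 2: Apply Dijkstra's algorithm from vertex 5:
  Visit vertex 5 (distance=0)
    Update dist[3] = 1
    Update dist[6] = 1
  Visit vertex 3 (distance=1)
    Update dist[1] = 7
    Update dist[2] = 6
    Update dist[4] = 5
  Visit vertex 6 (distance=1)
    Update dist[1] = 2
    Update dist[2] = 2

Step 3: Shortest path: 5 -> 6
Total weight: 1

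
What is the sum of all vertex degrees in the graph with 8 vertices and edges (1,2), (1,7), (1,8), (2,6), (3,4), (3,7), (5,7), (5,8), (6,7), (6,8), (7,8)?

Step 1: Count edges incident to each vertex:
  deg(1) = 3 (neighbors: 2, 7, 8)
  deg(2) = 2 (neighbors: 1, 6)
  deg(3) = 2 (neighbors: 4, 7)
  deg(4) = 1 (neighbors: 3)
  deg(5) = 2 (neighbors: 7, 8)
  deg(6) = 3 (neighbors: 2, 7, 8)
  deg(7) = 5 (neighbors: 1, 3, 5, 6, 8)
  deg(8) = 4 (neighbors: 1, 5, 6, 7)

Step 2: Sum all degrees:
  3 + 2 + 2 + 1 + 2 + 3 + 5 + 4 = 22

Verification: sum of degrees = 2 * |E| = 2 * 11 = 22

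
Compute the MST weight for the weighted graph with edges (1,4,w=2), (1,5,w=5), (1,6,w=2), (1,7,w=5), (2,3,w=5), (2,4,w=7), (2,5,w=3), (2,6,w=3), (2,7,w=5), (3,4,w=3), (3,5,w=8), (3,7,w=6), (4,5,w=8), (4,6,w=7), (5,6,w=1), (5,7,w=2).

Apply Kruskal's algorithm (sort edges by weight, add if no cycle):

Sorted edges by weight:
  (5,6) w=1
  (1,6) w=2
  (1,4) w=2
  (5,7) w=2
  (2,5) w=3
  (2,6) w=3
  (3,4) w=3
  (1,5) w=5
  (1,7) w=5
  (2,3) w=5
  (2,7) w=5
  (3,7) w=6
  (2,4) w=7
  (4,6) w=7
  (3,5) w=8
  (4,5) w=8

Add edge (5,6) w=1 -- no cycle. Running total: 1
Add edge (1,6) w=2 -- no cycle. Running total: 3
Add edge (1,4) w=2 -- no cycle. Running total: 5
Add edge (5,7) w=2 -- no cycle. Running total: 7
Add edge (2,5) w=3 -- no cycle. Running total: 10
Skip edge (2,6) w=3 -- would create cycle
Add edge (3,4) w=3 -- no cycle. Running total: 13

MST edges: (5,6,w=1), (1,6,w=2), (1,4,w=2), (5,7,w=2), (2,5,w=3), (3,4,w=3)
Total MST weight: 1 + 2 + 2 + 2 + 3 + 3 = 13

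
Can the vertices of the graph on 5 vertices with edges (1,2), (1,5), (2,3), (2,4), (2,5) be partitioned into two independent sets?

Step 1: Attempt 2-coloring using BFS:
  Start at vertex 1, assign color 0
  Color vertex 2 with color 1 (neighbor of 1)
  Color vertex 5 with color 1 (neighbor of 1)
  Color vertex 3 with color 0 (neighbor of 2)
  Color vertex 4 with color 0 (neighbor of 2)

Step 2: Conflict found! Vertices 2 and 5 are adjacent but have the same color.
This means the graph contains an odd cycle.

The graph is NOT bipartite.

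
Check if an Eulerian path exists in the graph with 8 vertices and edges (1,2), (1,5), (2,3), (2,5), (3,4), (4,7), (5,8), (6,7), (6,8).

Step 1: Find the degree of each vertex:
  deg(1) = 2
  deg(2) = 3
  deg(3) = 2
  deg(4) = 2
  deg(5) = 3
  deg(6) = 2
  deg(7) = 2
  deg(8) = 2

Step 2: Count vertices with odd degree:
  Odd-degree vertices: 2, 5 (2 total)

Step 3: Apply Euler's theorem:
  - Eulerian circuit exists iff graph is connected and all vertices have even degree
  - Eulerian path exists iff graph is connected and has 0 or 2 odd-degree vertices

Graph is connected with exactly 2 odd-degree vertices (2, 5).
Eulerian path exists (starting and ending at the odd-degree vertices), but no Eulerian circuit.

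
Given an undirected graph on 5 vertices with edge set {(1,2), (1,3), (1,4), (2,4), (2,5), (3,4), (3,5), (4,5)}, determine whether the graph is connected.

Step 1: Build adjacency list from edges:
  1: 2, 3, 4
  2: 1, 4, 5
  3: 1, 4, 5
  4: 1, 2, 3, 5
  5: 2, 3, 4

Step 2: Run BFS/DFS from vertex 1:
  Visited: {1, 2, 3, 4, 5}
  Reached 5 of 5 vertices

Step 3: All 5 vertices reached from vertex 1, so the graph is connected.
Answer: Yes, the graph is connected.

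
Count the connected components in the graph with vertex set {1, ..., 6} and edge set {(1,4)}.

Step 1: Build adjacency list from edges:
  1: 4
  2: (none)
  3: (none)
  4: 1
  5: (none)
  6: (none)

Step 2: Run BFS/DFS from vertex 1:
  Visited: {1, 4}
  Reached 2 of 6 vertices

Step 3: Only 2 of 6 vertices reached. Graph is disconnected.
Connected components: {1, 4}, {2}, {3}, {5}, {6}
Number of connected components: 5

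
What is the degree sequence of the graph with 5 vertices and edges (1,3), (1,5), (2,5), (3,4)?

Step 1: Count edges incident to each vertex:
  deg(1) = 2 (neighbors: 3, 5)
  deg(2) = 1 (neighbors: 5)
  deg(3) = 2 (neighbors: 1, 4)
  deg(4) = 1 (neighbors: 3)
  deg(5) = 2 (neighbors: 1, 2)

Step 2: Sort degrees in non-increasing order:
  Degrees: [2, 1, 2, 1, 2] -> sorted: [2, 2, 2, 1, 1]

Degree sequence: [2, 2, 2, 1, 1]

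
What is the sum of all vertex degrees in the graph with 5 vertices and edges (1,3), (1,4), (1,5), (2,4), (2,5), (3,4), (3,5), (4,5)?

Step 1: Count edges incident to each vertex:
  deg(1) = 3 (neighbors: 3, 4, 5)
  deg(2) = 2 (neighbors: 4, 5)
  deg(3) = 3 (neighbors: 1, 4, 5)
  deg(4) = 4 (neighbors: 1, 2, 3, 5)
  deg(5) = 4 (neighbors: 1, 2, 3, 4)

Step 2: Sum all degrees:
  3 + 2 + 3 + 4 + 4 = 16

Verification: sum of degrees = 2 * |E| = 2 * 8 = 16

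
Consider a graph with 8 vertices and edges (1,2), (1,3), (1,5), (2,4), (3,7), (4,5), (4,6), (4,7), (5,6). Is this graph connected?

Step 1: Build adjacency list from edges:
  1: 2, 3, 5
  2: 1, 4
  3: 1, 7
  4: 2, 5, 6, 7
  5: 1, 4, 6
  6: 4, 5
  7: 3, 4
  8: (none)

Step 2: Run BFS/DFS from vertex 1:
  Visited: {1, 2, 3, 5, 4, 7, 6}
  Reached 7 of 8 vertices

Step 3: Only 7 of 8 vertices reached. Graph is disconnected.
Connected components: {1, 2, 3, 4, 5, 6, 7}, {8}
Answer: No, the graph is not connected (2 components).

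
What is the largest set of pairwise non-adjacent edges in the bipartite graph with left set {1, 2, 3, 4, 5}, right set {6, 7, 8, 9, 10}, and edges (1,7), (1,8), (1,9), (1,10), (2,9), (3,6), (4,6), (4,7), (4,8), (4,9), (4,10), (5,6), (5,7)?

Step 1: List the neighbors of each left vertex:
  1: 7, 8, 9, 10
  2: 9
  3: 6
  4: 6, 7, 8, 9, 10
  5: 6, 7

Step 2: Greedily match left vertices, then look for augmenting paths:
  Match 1 -- 10
  Match 2 -- 9
  Match 3 -- 6
  Match 4 -- 8
  Match 5 -- 7
  No augmenting path remains.

Step 3: Verify this is maximum:
  Matching size 5 = min(|L|, |R|) = min(5, 5), which is an upper bound, so this matching is maximum.

Maximum matching: {(1,10), (2,9), (3,6), (4,8), (5,7)}
Size: 5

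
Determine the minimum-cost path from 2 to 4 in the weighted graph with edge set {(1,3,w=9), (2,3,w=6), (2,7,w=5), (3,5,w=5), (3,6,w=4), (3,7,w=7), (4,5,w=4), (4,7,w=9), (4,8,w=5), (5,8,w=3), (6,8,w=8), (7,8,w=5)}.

Step 1: Build adjacency list with weights:
  1: 3(w=9)
  2: 3(w=6), 7(w=5)
  3: 1(w=9), 2(w=6), 5(w=5), 6(w=4), 7(w=7)
  4: 5(w=4), 7(w=9), 8(w=5)
  5: 3(w=5), 4(w=4), 8(w=3)
  6: 3(w=4), 8(w=8)
  7: 2(w=5), 3(w=7), 4(w=9), 8(w=5)
  8: 4(w=5), 5(w=3), 6(w=8), 7(w=5)

Step 2: Apply Dijkstra's algorithm from vertex 2:
  Visit vertex 2 (distance=0)
    Update dist[3] = 6
    Update dist[7] = 5
  Visit vertex 7 (distance=5)
    Update dist[4] = 14
    Update dist[8] = 10
  Visit vertex 3 (distance=6)
    Update dist[1] = 15
    Update dist[5] = 11
    Update dist[6] = 10
  Visit vertex 6 (distance=10)
  Visit vertex 8 (distance=10)
  Visit vertex 5 (distance=11)
  Visit vertex 4 (distance=14)

Step 3: Shortest path: 2 -> 7 -> 4
Total weight: 5 + 9 = 14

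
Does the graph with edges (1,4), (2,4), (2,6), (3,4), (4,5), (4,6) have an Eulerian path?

Step 1: Find the degree of each vertex:
  deg(1) = 1
  deg(2) = 2
  deg(3) = 1
  deg(4) = 5
  deg(5) = 1
  deg(6) = 2

Step 2: Count vertices with odd degree:
  Odd-degree vertices: 1, 3, 4, 5 (4 total)

Step 3: Apply Euler's theorem:
  - Eulerian circuit exists iff graph is connected and all vertices have even degree
  - Eulerian path exists iff graph is connected and has 0 or 2 odd-degree vertices

Graph has 4 odd-degree vertices (need 0 or 2).
Neither Eulerian path nor Eulerian circuit exists.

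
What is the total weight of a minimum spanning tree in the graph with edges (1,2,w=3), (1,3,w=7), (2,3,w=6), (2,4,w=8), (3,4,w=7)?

Apply Kruskal's algorithm (sort edges by weight, add if no cycle):

Sorted edges by weight:
  (1,2) w=3
  (2,3) w=6
  (1,3) w=7
  (3,4) w=7
  (2,4) w=8

Add edge (1,2) w=3 -- no cycle. Running total: 3
Add edge (2,3) w=6 -- no cycle. Running total: 9
Skip edge (1,3) w=7 -- would create cycle
Add edge (3,4) w=7 -- no cycle. Running total: 16

MST edges: (1,2,w=3), (2,3,w=6), (3,4,w=7)
Total MST weight: 3 + 6 + 7 = 16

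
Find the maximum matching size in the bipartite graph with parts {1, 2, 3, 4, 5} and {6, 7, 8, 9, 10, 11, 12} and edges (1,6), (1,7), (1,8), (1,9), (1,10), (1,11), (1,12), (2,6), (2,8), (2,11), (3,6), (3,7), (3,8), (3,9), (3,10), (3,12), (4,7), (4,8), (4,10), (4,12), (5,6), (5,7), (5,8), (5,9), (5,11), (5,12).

Step 1: List the neighbors of each left vertex:
  1: 6, 7, 8, 9, 10, 11, 12
  2: 6, 8, 11
  3: 6, 7, 8, 9, 10, 12
  4: 7, 8, 10, 12
  5: 6, 7, 8, 9, 11, 12

Step 2: Greedily match left vertices, then look for augmenting paths:
  Match 1 -- 6
  Match 2 -- 8
  Match 3 -- 7
  Match 4 -- 10
  Match 5 -- 9
  No augmenting path remains.

Step 3: Verify this is maximum:
  Matching size 5 = min(|L|, |R|) = min(5, 7), which is an upper bound, so this matching is maximum.

Maximum matching: {(1,6), (2,8), (3,7), (4,10), (5,9)}
Size: 5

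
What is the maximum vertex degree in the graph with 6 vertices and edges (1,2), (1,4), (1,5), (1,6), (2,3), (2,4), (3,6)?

Step 1: Count edges incident to each vertex:
  deg(1) = 4 (neighbors: 2, 4, 5, 6)
  deg(2) = 3 (neighbors: 1, 3, 4)
  deg(3) = 2 (neighbors: 2, 6)
  deg(4) = 2 (neighbors: 1, 2)
  deg(5) = 1 (neighbors: 1)
  deg(6) = 2 (neighbors: 1, 3)

Step 2: Find maximum:
  max(4, 3, 2, 2, 1, 2) = 4 (vertex 1)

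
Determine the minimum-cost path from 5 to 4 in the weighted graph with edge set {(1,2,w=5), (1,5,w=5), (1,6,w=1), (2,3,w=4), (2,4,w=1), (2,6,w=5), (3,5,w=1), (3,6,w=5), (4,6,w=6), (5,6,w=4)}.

Step 1: Build adjacency list with weights:
  1: 2(w=5), 5(w=5), 6(w=1)
  2: 1(w=5), 3(w=4), 4(w=1), 6(w=5)
  3: 2(w=4), 5(w=1), 6(w=5)
  4: 2(w=1), 6(w=6)
  5: 1(w=5), 3(w=1), 6(w=4)
  6: 1(w=1), 2(w=5), 3(w=5), 4(w=6), 5(w=4)

Step 2: Apply Dijkstra's algorithm from vertex 5:
  Visit vertex 5 (distance=0)
    Update dist[1] = 5
    Update dist[3] = 1
    Update dist[6] = 4
  Visit vertex 3 (distance=1)
    Update dist[2] = 5
  Visit vertex 6 (distance=4)
    Update dist[4] = 10
  Visit vertex 1 (distance=5)
  Visit vertex 2 (distance=5)
    Update dist[4] = 6
  Visit vertex 4 (distance=6)

Step 3: Shortest path: 5 -> 3 -> 2 -> 4
Total weight: 1 + 4 + 1 = 6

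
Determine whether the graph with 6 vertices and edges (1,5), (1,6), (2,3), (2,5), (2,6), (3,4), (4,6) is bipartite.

Step 1: Attempt 2-coloring using BFS:
  Start at vertex 1, assign color 0
  Color vertex 5 with color 1 (neighbor of 1)
  Color vertex 6 with color 1 (neighbor of 1)
  Color vertex 2 with color 0 (neighbor of 5)
  Color vertex 4 with color 0 (neighbor of 6)
  Color vertex 3 with color 1 (neighbor of 2)

Step 2: 2-coloring succeeded. No conflicts found.
  Set A (color 0): {1, 2, 4}
  Set B (color 1): {3, 5, 6}

The graph is bipartite with partition {1, 2, 4}, {3, 5, 6}.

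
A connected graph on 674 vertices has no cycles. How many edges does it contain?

A tree on n vertices always has exactly n - 1 edges.
For n = 674: edges = 674 - 1 = 673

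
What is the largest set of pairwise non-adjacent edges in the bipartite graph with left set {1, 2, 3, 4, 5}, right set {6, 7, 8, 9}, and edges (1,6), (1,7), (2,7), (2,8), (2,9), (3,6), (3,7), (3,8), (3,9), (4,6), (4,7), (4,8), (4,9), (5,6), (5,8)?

Step 1: List the neighbors of each left vertex:
  1: 6, 7
  2: 7, 8, 9
  3: 6, 7, 8, 9
  4: 6, 7, 8, 9
  5: 6, 8

Step 2: Greedily match left vertices, then look for augmenting paths:
  Match 1 -- 6
  Match 2 -- 7
  Match 3 -- 8
  Match 4 -- 9
  No augmenting path remains.

Step 3: Verify this is maximum:
  Matching size 4 = min(|L|, |R|) = min(5, 4), which is an upper bound, so this matching is maximum.

Maximum matching: {(1,6), (2,7), (3,8), (4,9)}
Size: 4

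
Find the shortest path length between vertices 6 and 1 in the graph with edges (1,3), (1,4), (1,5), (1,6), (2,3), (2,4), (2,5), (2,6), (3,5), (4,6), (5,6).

Step 1: Build adjacency list:
  1: 3, 4, 5, 6
  2: 3, 4, 5, 6
  3: 1, 2, 5
  4: 1, 2, 6
  5: 1, 2, 3, 6
  6: 1, 2, 4, 5

Step 2: BFS from vertex 6 to find shortest path to 1:
  vertex 1 reached at distance 1

Step 3: Shortest path: 6 -> 1
Path length: 1 edge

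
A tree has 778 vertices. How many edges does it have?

A tree on n vertices always has exactly n - 1 edges.
For n = 778: edges = 778 - 1 = 777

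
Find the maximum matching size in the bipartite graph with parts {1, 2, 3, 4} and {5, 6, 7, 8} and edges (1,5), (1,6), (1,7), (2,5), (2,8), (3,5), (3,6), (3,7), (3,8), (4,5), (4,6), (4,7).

Step 1: List the neighbors of each left vertex:
  1: 5, 6, 7
  2: 5, 8
  3: 5, 6, 7, 8
  4: 5, 6, 7

Step 2: Greedily match left vertices, then look for augmenting paths:
  Match 1 -- 5
  Match 2 -- 8
  Match 3 -- 6
  Match 4 -- 7
  No augmenting path remains.

Step 3: Verify this is maximum:
  Matching size 4 = min(|L|, |R|) = min(4, 4), which is an upper bound, so this matching is maximum.

Maximum matching: {(1,5), (2,8), (3,6), (4,7)}
Size: 4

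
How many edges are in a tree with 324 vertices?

A tree on n vertices always has exactly n - 1 edges.
For n = 324: edges = 324 - 1 = 323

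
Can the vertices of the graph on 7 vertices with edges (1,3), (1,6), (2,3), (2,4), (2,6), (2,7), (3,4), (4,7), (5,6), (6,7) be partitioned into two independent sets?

Step 1: Attempt 2-coloring using BFS:
  Start at vertex 1, assign color 0
  Color vertex 3 with color 1 (neighbor of 1)
  Color vertex 6 with color 1 (neighbor of 1)
  Color vertex 2 with color 0 (neighbor of 3)
  Color vertex 4 with color 0 (neighbor of 3)
  Color vertex 5 with color 0 (neighbor of 6)
  Color vertex 7 with color 0 (neighbor of 6)

Step 2: Conflict found! Vertices 2 and 4 are adjacent but have the same color.
This means the graph contains an odd cycle.

The graph is NOT bipartite.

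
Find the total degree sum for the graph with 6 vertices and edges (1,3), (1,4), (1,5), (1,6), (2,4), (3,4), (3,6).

Step 1: Count edges incident to each vertex:
  deg(1) = 4 (neighbors: 3, 4, 5, 6)
  deg(2) = 1 (neighbors: 4)
  deg(3) = 3 (neighbors: 1, 4, 6)
  deg(4) = 3 (neighbors: 1, 2, 3)
  deg(5) = 1 (neighbors: 1)
  deg(6) = 2 (neighbors: 1, 3)

Step 2: Sum all degrees:
  4 + 1 + 3 + 3 + 1 + 2 = 14

Verification: sum of degrees = 2 * |E| = 2 * 7 = 14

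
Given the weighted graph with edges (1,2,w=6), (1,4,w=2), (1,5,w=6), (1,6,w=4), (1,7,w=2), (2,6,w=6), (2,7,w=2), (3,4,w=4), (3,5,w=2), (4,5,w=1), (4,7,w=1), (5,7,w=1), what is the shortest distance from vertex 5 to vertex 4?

Step 1: Build adjacency list with weights:
  1: 2(w=6), 4(w=2), 5(w=6), 6(w=4), 7(w=2)
  2: 1(w=6), 6(w=6), 7(w=2)
  3: 4(w=4), 5(w=2)
  4: 1(w=2), 3(w=4), 5(w=1), 7(w=1)
  5: 1(w=6), 3(w=2), 4(w=1), 7(w=1)
  6: 1(w=4), 2(w=6)
  7: 1(w=2), 2(w=2), 4(w=1), 5(w=1)

Step 2: Apply Dijkstra's algorithm from vertex 5:
  Visit vertex 5 (distance=0)
    Update dist[1] = 6
    Update dist[3] = 2
    Update dist[4] = 1
    Update dist[7] = 1
  Visit vertex 4 (distance=1)
    Update dist[1] = 3

Step 3: Shortest path: 5 -> 4
Total weight: 1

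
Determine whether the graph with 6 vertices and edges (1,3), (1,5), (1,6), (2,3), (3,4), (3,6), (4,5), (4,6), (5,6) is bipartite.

Step 1: Attempt 2-coloring using BFS:
  Start at vertex 1, assign color 0
  Color vertex 3 with color 1 (neighbor of 1)
  Color vertex 5 with color 1 (neighbor of 1)
  Color vertex 6 with color 1 (neighbor of 1)
  Color vertex 2 with color 0 (neighbor of 3)
  Color vertex 4 with color 0 (neighbor of 3)

Step 2: Conflict found! Vertices 3 and 6 are adjacent but have the same color.
This means the graph contains an odd cycle.

The graph is NOT bipartite.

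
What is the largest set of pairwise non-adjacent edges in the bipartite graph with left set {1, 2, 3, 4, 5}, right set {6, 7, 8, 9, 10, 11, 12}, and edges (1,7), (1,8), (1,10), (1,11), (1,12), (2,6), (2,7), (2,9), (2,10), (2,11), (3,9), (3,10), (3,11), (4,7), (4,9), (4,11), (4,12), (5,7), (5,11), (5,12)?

Step 1: List the neighbors of each left vertex:
  1: 7, 8, 10, 11, 12
  2: 6, 7, 9, 10, 11
  3: 9, 10, 11
  4: 7, 9, 11, 12
  5: 7, 11, 12

Step 2: Greedily match left vertices, then look for augmenting paths:
  Match 1 -- 7
  Match 2 -- 6
  Match 3 -- 9
  Match 4 -- 11
  Match 5 -- 12
  No augmenting path remains.

Step 3: Verify this is maximum:
  Matching size 5 = min(|L|, |R|) = min(5, 7), which is an upper bound, so this matching is maximum.

Maximum matching: {(1,7), (2,6), (3,9), (4,11), (5,12)}
Size: 5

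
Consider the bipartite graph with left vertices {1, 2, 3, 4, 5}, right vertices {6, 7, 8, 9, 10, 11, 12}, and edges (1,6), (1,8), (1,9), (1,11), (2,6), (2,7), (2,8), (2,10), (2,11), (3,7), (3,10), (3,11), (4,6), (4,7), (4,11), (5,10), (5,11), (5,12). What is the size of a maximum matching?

Step 1: List the neighbors of each left vertex:
  1: 6, 8, 9, 11
  2: 6, 7, 8, 10, 11
  3: 7, 10, 11
  4: 6, 7, 11
  5: 10, 11, 12

Step 2: Greedily match left vertices, then look for augmenting paths:
  Match 1 -- 6
  Match 2 -- 7
  Match 3 -- 10
  Match 4 -- 11
  Match 5 -- 12
  No augmenting path remains.

Step 3: Verify this is maximum:
  Matching size 5 = min(|L|, |R|) = min(5, 7), which is an upper bound, so this matching is maximum.

Maximum matching: {(1,6), (2,7), (3,10), (4,11), (5,12)}
Size: 5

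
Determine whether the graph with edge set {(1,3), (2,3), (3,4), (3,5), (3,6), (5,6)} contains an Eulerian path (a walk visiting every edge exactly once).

Step 1: Find the degree of each vertex:
  deg(1) = 1
  deg(2) = 1
  deg(3) = 5
  deg(4) = 1
  deg(5) = 2
  deg(6) = 2

Step 2: Count vertices with odd degree:
  Odd-degree vertices: 1, 2, 3, 4 (4 total)

Step 3: Apply Euler's theorem:
  - Eulerian circuit exists iff graph is connected and all vertices have even degree
  - Eulerian path exists iff graph is connected and has 0 or 2 odd-degree vertices

Graph has 4 odd-degree vertices (need 0 or 2).
Neither Eulerian path nor Eulerian circuit exists.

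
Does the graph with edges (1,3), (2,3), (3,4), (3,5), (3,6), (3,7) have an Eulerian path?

Step 1: Find the degree of each vertex:
  deg(1) = 1
  deg(2) = 1
  deg(3) = 6
  deg(4) = 1
  deg(5) = 1
  deg(6) = 1
  deg(7) = 1

Step 2: Count vertices with odd degree:
  Odd-degree vertices: 1, 2, 4, 5, 6, 7 (6 total)

Step 3: Apply Euler's theorem:
  - Eulerian circuit exists iff graph is connected and all vertices have even degree
  - Eulerian path exists iff graph is connected and has 0 or 2 odd-degree vertices

Graph has 6 odd-degree vertices (need 0 or 2).
Neither Eulerian path nor Eulerian circuit exists.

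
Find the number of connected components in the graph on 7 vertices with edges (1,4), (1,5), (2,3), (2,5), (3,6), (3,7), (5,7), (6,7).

Step 1: Build adjacency list from edges:
  1: 4, 5
  2: 3, 5
  3: 2, 6, 7
  4: 1
  5: 1, 2, 7
  6: 3, 7
  7: 3, 5, 6

Step 2: Run BFS/DFS from vertex 1:
  Visited: {1, 4, 5, 2, 7, 3, 6}
  Reached 7 of 7 vertices

Step 3: All 7 vertices reached from vertex 1, so the graph is connected.
Number of connected components: 1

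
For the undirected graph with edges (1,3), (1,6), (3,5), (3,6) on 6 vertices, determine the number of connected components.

Step 1: Build adjacency list from edges:
  1: 3, 6
  2: (none)
  3: 1, 5, 6
  4: (none)
  5: 3
  6: 1, 3

Step 2: Run BFS/DFS from vertex 1:
  Visited: {1, 3, 6, 5}
  Reached 4 of 6 vertices

Step 3: Only 4 of 6 vertices reached. Graph is disconnected.
Connected components: {1, 3, 5, 6}, {2}, {4}
Number of connected components: 3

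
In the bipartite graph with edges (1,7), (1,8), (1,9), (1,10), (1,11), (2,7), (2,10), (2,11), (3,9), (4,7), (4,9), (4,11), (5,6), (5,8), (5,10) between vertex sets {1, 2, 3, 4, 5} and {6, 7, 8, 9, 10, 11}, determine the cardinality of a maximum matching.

Step 1: List the neighbors of each left vertex:
  1: 7, 8, 9, 10, 11
  2: 7, 10, 11
  3: 9
  4: 7, 9, 11
  5: 6, 8, 10

Step 2: Greedily match left vertices, then look for augmenting paths:
  Match 1 -- 7
  Match 2 -- 10
  Match 3 -- 9
  Match 4 -- 11
  Match 5 -- 6
  No augmenting path remains.

Step 3: Verify this is maximum:
  Matching size 5 = min(|L|, |R|) = min(5, 6), which is an upper bound, so this matching is maximum.

Maximum matching: {(1,7), (2,10), (3,9), (4,11), (5,6)}
Size: 5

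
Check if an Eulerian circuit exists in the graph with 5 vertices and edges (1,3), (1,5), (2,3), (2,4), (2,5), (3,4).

Step 1: Find the degree of each vertex:
  deg(1) = 2
  deg(2) = 3
  deg(3) = 3
  deg(4) = 2
  deg(5) = 2

Step 2: Count vertices with odd degree:
  Odd-degree vertices: 2, 3 (2 total)

Step 3: Apply Euler's theorem:
  - Eulerian circuit exists iff graph is connected and all vertices have even degree
  - Eulerian path exists iff graph is connected and has 0 or 2 odd-degree vertices

Graph is connected with exactly 2 odd-degree vertices (2, 3).
Eulerian path exists (starting and ending at the odd-degree vertices), but no Eulerian circuit.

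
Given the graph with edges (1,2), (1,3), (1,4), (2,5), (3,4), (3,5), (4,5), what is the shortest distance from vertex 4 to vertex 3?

Step 1: Build adjacency list:
  1: 2, 3, 4
  2: 1, 5
  3: 1, 4, 5
  4: 1, 3, 5
  5: 2, 3, 4

Step 2: BFS from vertex 4 to find shortest path to 3:
  vertex 1 reached at distance 1
  vertex 3 reached at distance 1

Step 3: Shortest path: 4 -> 3
Path length: 1 edge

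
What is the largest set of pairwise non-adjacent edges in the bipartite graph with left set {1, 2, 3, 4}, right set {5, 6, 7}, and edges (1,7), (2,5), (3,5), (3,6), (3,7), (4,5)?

Step 1: List the neighbors of each left vertex:
  1: 7
  2: 5
  3: 5, 6, 7
  4: 5

Step 2: Greedily match left vertices, then look for augmenting paths:
  Match 1 -- 7
  Match 2 -- 5
  Match 3 -- 6
  No augmenting path remains.

Step 3: Verify this is maximum:
  Matching size 3 = min(|L|, |R|) = min(4, 3), which is an upper bound, so this matching is maximum.

Maximum matching: {(1,7), (2,5), (3,6)}
Size: 3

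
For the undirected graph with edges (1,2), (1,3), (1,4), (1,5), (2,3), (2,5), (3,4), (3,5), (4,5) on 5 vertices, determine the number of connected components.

Step 1: Build adjacency list from edges:
  1: 2, 3, 4, 5
  2: 1, 3, 5
  3: 1, 2, 4, 5
  4: 1, 3, 5
  5: 1, 2, 3, 4

Step 2: Run BFS/DFS from vertex 1:
  Visited: {1, 2, 3, 4, 5}
  Reached 5 of 5 vertices

Step 3: All 5 vertices reached from vertex 1, so the graph is connected.
Number of connected components: 1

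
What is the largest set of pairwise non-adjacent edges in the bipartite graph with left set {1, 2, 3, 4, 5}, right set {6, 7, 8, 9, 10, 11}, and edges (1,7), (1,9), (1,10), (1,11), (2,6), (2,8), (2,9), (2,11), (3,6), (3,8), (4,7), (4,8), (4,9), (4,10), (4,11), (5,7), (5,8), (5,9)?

Step 1: List the neighbors of each left vertex:
  1: 7, 9, 10, 11
  2: 6, 8, 9, 11
  3: 6, 8
  4: 7, 8, 9, 10, 11
  5: 7, 8, 9

Step 2: Greedily match left vertices, then look for augmenting paths:
  Match 1 -- 10
  Match 2 -- 6
  Match 3 -- 8
  Match 4 -- 9
  Match 5 -- 7
  No augmenting path remains.

Step 3: Verify this is maximum:
  Matching size 5 = min(|L|, |R|) = min(5, 6), which is an upper bound, so this matching is maximum.

Maximum matching: {(1,10), (2,6), (3,8), (4,9), (5,7)}
Size: 5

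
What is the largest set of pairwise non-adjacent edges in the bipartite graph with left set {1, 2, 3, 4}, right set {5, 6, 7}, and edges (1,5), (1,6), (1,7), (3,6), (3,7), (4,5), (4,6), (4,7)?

Step 1: List the neighbors of each left vertex:
  1: 5, 6, 7
  2: (none)
  3: 6, 7
  4: 5, 6, 7

Step 2: Greedily match left vertices, then look for augmenting paths:
  Match 1 -- 5
  Match 3 -- 6
  Match 4 -- 7
  No augmenting path remains.

Step 3: Verify this is maximum:
  Matching size 3 = min(|L|, |R|) = min(4, 3), which is an upper bound, so this matching is maximum.

Maximum matching: {(1,5), (3,6), (4,7)}
Size: 3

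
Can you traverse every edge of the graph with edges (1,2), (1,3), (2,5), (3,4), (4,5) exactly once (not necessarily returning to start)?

Step 1: Find the degree of each vertex:
  deg(1) = 2
  deg(2) = 2
  deg(3) = 2
  deg(4) = 2
  deg(5) = 2

Step 2: Count vertices with odd degree:
  All vertices have even degree (0 odd-degree vertices)

Step 3: Apply Euler's theorem:
  - Eulerian circuit exists iff graph is connected and all vertices have even degree
  - Eulerian path exists iff graph is connected and has 0 or 2 odd-degree vertices

Graph is connected with 0 odd-degree vertices.
Both Eulerian circuit and Eulerian path exist.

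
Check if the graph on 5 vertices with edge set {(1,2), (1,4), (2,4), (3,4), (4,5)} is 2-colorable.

Step 1: Attempt 2-coloring using BFS:
  Start at vertex 1, assign color 0
  Color vertex 2 with color 1 (neighbor of 1)
  Color vertex 4 with color 1 (neighbor of 1)

Step 2: Conflict found! Vertices 2 and 4 are adjacent but have the same color.
This means the graph contains an odd cycle.

The graph is NOT bipartite.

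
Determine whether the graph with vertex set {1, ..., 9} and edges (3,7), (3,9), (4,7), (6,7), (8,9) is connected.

Step 1: Build adjacency list from edges:
  1: (none)
  2: (none)
  3: 7, 9
  4: 7
  5: (none)
  6: 7
  7: 3, 4, 6
  8: 9
  9: 3, 8

Step 2: Run BFS/DFS from vertex 1:
  Visited: {1}
  Reached 1 of 9 vertices

Step 3: Only 1 of 9 vertices reached. Graph is disconnected.
Connected components: {1}, {2}, {3, 4, 6, 7, 8, 9}, {5}
Answer: No, the graph is not connected (4 components).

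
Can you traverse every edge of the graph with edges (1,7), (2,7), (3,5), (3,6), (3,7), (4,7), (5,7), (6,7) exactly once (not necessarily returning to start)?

Step 1: Find the degree of each vertex:
  deg(1) = 1
  deg(2) = 1
  deg(3) = 3
  deg(4) = 1
  deg(5) = 2
  deg(6) = 2
  deg(7) = 6

Step 2: Count vertices with odd degree:
  Odd-degree vertices: 1, 2, 3, 4 (4 total)

Step 3: Apply Euler's theorem:
  - Eulerian circuit exists iff graph is connected and all vertices have even degree
  - Eulerian path exists iff graph is connected and has 0 or 2 odd-degree vertices

Graph has 4 odd-degree vertices (need 0 or 2).
Neither Eulerian path nor Eulerian circuit exists.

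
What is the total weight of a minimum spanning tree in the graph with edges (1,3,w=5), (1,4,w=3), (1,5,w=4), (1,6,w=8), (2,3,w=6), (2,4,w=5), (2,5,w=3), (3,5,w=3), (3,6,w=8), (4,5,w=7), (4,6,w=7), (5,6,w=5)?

Apply Kruskal's algorithm (sort edges by weight, add if no cycle):

Sorted edges by weight:
  (1,4) w=3
  (2,5) w=3
  (3,5) w=3
  (1,5) w=4
  (1,3) w=5
  (2,4) w=5
  (5,6) w=5
  (2,3) w=6
  (4,5) w=7
  (4,6) w=7
  (1,6) w=8
  (3,6) w=8

Add edge (1,4) w=3 -- no cycle. Running total: 3
Add edge (2,5) w=3 -- no cycle. Running total: 6
Add edge (3,5) w=3 -- no cycle. Running total: 9
Add edge (1,5) w=4 -- no cycle. Running total: 13
Skip edge (1,3) w=5 -- would create cycle
Skip edge (2,4) w=5 -- would create cycle
Add edge (5,6) w=5 -- no cycle. Running total: 18

MST edges: (1,4,w=3), (2,5,w=3), (3,5,w=3), (1,5,w=4), (5,6,w=5)
Total MST weight: 3 + 3 + 3 + 4 + 5 = 18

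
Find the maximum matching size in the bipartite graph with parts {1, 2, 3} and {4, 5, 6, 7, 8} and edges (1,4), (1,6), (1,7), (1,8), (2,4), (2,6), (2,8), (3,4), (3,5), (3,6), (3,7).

Step 1: List the neighbors of each left vertex:
  1: 4, 6, 7, 8
  2: 4, 6, 8
  3: 4, 5, 6, 7

Step 2: Greedily match left vertices, then look for augmenting paths:
  Match 1 -- 4
  Match 2 -- 6
  Match 3 -- 5
  No augmenting path remains.

Step 3: Verify this is maximum:
  Matching size 3 = min(|L|, |R|) = min(3, 5), which is an upper bound, so this matching is maximum.

Maximum matching: {(1,4), (2,6), (3,5)}
Size: 3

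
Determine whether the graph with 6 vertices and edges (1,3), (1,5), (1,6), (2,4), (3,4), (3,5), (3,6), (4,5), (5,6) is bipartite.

Step 1: Attempt 2-coloring using BFS:
  Start at vertex 1, assign color 0
  Color vertex 3 with color 1 (neighbor of 1)
  Color vertex 5 with color 1 (neighbor of 1)
  Color vertex 6 with color 1 (neighbor of 1)
  Color vertex 4 with color 0 (neighbor of 3)

Step 2: Conflict found! Vertices 3 and 5 are adjacent but have the same color.
This means the graph contains an odd cycle.

The graph is NOT bipartite.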